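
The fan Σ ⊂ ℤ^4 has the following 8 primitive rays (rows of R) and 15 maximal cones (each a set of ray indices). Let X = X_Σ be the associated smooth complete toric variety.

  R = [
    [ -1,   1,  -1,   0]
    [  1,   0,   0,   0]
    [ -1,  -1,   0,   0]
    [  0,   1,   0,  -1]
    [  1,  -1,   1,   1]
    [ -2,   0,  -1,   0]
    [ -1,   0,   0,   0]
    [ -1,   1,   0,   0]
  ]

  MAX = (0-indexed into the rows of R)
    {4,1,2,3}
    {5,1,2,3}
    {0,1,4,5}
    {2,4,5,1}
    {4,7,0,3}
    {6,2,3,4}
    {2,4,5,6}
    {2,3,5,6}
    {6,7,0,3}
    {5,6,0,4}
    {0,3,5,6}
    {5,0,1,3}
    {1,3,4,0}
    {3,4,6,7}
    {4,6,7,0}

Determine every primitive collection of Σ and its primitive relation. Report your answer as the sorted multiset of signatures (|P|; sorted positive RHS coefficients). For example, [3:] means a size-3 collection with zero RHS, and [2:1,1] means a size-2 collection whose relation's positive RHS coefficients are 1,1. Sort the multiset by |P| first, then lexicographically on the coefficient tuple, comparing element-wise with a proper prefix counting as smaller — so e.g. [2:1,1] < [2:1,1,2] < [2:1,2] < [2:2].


7 minimal non-faces of Δ(Σ) (on 8 rays):

  • {1,6}:  v_{1} + v_{6} = 0  →  sig = [2:]
  • {0,2}:  v_{0} + v_{2} = v_{5}  →  sig = [2:1]
  • {1,7}:  v_{1} + v_{7} = v_{0} + v_{3} + v_{4}  →  sig = [2:1,1,1]
  • {5,7}:  v_{5} + v_{7} = v_{0} + 2·v_{6}  →  sig = [2:1,2]
  • {2,7}:  v_{2} + v_{7} = 2·v_{6}  →  sig = [2:2]
  • {3,4,5}:  v_{3} + v_{4} + v_{5} = v_{6}  →  sig = [3:1]
  • {0,3,4,6}:  v_{0} + v_{3} + v_{4} + v_{6} = v_{7}  →  sig = [4:1]

so the primitive-relation signature multiset is
[[2:], [2:1], [2:1,1,1], [2:1,2], [2:2], [3:1], [4:1]]


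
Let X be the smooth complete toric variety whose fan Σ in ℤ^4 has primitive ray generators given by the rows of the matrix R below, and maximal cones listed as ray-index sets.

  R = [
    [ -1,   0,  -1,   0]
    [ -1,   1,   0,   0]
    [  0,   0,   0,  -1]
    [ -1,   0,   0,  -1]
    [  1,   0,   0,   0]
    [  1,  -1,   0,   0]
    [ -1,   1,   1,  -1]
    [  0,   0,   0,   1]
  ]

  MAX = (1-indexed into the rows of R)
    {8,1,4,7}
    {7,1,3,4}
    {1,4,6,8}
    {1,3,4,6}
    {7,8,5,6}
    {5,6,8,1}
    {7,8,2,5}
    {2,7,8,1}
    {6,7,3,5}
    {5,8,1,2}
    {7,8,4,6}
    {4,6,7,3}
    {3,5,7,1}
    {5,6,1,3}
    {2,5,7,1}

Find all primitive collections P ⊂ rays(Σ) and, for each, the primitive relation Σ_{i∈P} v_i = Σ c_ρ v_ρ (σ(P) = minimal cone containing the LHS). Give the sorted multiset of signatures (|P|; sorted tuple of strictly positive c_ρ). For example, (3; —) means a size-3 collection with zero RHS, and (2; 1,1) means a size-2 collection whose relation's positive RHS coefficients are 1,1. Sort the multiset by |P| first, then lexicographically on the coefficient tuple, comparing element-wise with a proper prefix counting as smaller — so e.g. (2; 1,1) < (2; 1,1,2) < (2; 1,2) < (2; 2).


Primitive collections (7):

  P = {2,6}:  v_{2} + v_{6} = 0  ⇒ sig = (2; —)
  P = {3,8}:  v_{3} + v_{8} = 0  ⇒ sig = (2; —)
  P = {4,5}:  v_{4} + v_{5} = v_{3}  ⇒ sig = (2; 1)
  P = {2,4}:  v_{2} + v_{4} = v_{1} + v_{7}  ⇒ sig = (2; 1,1)
  P = {2,3}:  v_{2} + v_{3} = v_{1} + v_{5} + v_{7}  ⇒ sig = (2; 1,1,1)
  P = {1,6,7}:  v_{1} + v_{6} + v_{7} = v_{4}  ⇒ sig = (3; 1)
  P = {1,5,7,8}:  v_{1} + v_{5} + v_{7} + v_{8} = v_{2}  ⇒ sig = (4; 1)

Signatures (|P|; sorted positive RHS coefficients), sorted:
    (2; —)
    (2; —)
    (2; 1)
    (2; 1,1)
    (2; 1,1,1)
    (3; 1)
    (4; 1)


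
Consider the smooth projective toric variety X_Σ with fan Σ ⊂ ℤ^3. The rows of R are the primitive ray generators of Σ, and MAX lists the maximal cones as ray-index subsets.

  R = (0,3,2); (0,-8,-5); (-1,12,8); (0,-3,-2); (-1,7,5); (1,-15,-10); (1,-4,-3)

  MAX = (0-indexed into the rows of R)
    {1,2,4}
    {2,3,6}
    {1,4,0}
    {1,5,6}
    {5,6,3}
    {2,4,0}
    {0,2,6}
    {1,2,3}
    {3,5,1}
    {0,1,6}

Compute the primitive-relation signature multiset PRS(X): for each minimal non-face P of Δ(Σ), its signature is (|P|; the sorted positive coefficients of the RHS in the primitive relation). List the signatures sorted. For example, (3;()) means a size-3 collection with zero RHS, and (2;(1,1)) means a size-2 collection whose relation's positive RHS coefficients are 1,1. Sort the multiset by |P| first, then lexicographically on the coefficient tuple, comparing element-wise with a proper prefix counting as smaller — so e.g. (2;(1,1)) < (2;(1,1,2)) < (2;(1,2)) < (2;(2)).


9 minimal non-faces of Δ(Σ) (on 7 rays):

  {0,3}:  v_{0} + v_{3} = 0 ; sig = (2;())
  {2,5}:  v_{2} + v_{5} = v_{3} ; sig = (2;(1))
  {4,5}:  v_{4} + v_{5} = v_{1} ; sig = (2;(1))
  {4,6}:  v_{4} + v_{6} = v_{0} ; sig = (2;(1))
  {0,5}:  v_{0} + v_{5} = v_{1} + v_{6} ; sig = (2;(1,1))
  {3,4}:  v_{3} + v_{4} = v_{1} + v_{2} ; sig = (2;(1,1))
  {1,2,6}:  v_{1} + v_{2} + v_{6} = 0 ; sig = (3;())
  {0,1,2}:  v_{0} + v_{1} + v_{2} = v_{4} ; sig = (3;(1))
  {1,3,6}:  v_{1} + v_{3} + v_{6} = v_{5} ; sig = (3;(1))

Hence PRS(X_Σ) =
    (2;())
    (2;(1))
    (2;(1))
    (2;(1))
    (2;(1,1))
    (2;(1,1))
    (3;())
    (3;(1))
    (3;(1))


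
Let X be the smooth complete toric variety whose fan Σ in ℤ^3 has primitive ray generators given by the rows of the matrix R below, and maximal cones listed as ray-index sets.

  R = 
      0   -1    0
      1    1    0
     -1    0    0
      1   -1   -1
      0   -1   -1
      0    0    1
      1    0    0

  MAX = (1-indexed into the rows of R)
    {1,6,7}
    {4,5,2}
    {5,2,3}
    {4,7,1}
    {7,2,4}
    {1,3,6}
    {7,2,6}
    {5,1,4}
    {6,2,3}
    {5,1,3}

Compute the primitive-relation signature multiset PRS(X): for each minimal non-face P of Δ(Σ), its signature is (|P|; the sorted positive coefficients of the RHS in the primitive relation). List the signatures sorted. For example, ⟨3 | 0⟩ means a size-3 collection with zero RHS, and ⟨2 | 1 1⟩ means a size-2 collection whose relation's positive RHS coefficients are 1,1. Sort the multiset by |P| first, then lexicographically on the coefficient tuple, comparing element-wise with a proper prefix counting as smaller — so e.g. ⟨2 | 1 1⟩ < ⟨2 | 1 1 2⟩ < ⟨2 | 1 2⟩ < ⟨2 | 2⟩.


6 minimal non-faces of Δ(Σ) (on 7 rays):

  P = {3,7}:  v_{3} + v_{7} = 0  so sig = ⟨2 | 0⟩
  P = {1,2}:  v_{1} + v_{2} = v_{7}  so sig = ⟨2 | 1⟩
  P = {3,4}:  v_{3} + v_{4} = v_{5}  so sig = ⟨2 | 1⟩
  P = {5,6}:  v_{5} + v_{6} = v_{1}  so sig = ⟨2 | 1⟩
  P = {5,7}:  v_{5} + v_{7} = v_{4}  so sig = ⟨2 | 1⟩
  P = {4,6}:  v_{4} + v_{6} = v_{1} + v_{7}  so sig = ⟨2 | 1 1⟩

Sorted signature multiset PRS(X):
    ⟨2 | 0⟩
    ⟨2 | 1⟩
    ⟨2 | 1⟩
    ⟨2 | 1⟩
    ⟨2 | 1⟩
    ⟨2 | 1 1⟩


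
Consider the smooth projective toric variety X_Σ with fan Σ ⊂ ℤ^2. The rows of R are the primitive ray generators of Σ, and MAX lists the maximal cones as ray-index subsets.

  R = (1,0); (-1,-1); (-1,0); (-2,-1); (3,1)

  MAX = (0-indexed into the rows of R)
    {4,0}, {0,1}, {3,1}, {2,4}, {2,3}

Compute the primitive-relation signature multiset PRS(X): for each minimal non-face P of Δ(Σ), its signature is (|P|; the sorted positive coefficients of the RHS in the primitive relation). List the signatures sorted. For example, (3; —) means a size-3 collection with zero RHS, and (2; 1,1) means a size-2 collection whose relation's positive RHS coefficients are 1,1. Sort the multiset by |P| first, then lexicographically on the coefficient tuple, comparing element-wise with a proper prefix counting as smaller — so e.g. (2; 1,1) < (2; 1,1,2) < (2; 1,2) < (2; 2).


Δ(Σ) — 5 vertices, 5 min non-faces:

  P={0,2}:  v_{0} + v_{2} = 0  so sig = (2; —)
  P={0,3}:  v_{0} + v_{3} = v_{1}  so sig = (2; 1)
  P={1,2}:  v_{1} + v_{2} = v_{3}  so sig = (2; 1)
  P={3,4}:  v_{3} + v_{4} = v_{0}  so sig = (2; 1)
  P={1,4}:  v_{1} + v_{4} = 2·v_{0}  so sig = (2; 2)

Sorted signature multiset PRS(X):
    (2; —)
    (2; 1)
    (2; 1)
    (2; 1)
    (2; 2)


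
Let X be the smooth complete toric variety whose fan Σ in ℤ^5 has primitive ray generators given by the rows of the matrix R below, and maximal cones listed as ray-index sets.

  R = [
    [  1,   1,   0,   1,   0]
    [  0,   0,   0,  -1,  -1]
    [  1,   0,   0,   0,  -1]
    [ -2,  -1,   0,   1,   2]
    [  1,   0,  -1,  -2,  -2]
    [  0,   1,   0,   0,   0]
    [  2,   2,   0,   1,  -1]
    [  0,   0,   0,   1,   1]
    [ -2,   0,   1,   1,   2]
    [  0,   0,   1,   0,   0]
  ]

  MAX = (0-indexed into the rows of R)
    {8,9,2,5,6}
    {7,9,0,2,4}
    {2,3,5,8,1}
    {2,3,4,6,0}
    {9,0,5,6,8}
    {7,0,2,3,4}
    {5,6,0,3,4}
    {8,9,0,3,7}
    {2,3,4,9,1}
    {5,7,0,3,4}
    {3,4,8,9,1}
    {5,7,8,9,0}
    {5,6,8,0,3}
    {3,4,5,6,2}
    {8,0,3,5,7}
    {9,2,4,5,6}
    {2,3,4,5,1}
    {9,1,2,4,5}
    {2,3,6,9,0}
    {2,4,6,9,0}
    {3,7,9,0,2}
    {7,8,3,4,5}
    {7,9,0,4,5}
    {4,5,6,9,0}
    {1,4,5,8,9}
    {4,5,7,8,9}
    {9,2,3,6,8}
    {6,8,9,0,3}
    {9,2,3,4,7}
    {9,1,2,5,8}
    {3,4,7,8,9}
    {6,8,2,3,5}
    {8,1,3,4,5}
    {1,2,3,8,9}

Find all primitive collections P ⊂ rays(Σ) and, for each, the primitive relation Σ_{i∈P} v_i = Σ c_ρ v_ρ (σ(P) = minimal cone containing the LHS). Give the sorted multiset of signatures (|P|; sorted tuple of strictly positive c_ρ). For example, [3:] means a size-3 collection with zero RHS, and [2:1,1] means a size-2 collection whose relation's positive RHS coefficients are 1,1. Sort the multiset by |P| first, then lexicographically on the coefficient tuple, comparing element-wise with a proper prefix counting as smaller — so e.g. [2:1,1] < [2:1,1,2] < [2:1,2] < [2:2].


Primitive collections (14):

  {1,7}:  v_{1} + v_{7} = 0 — sig = [2:]
  {0,1}:  v_{0} + v_{1} = v_{2} + v_{5} — sig = [2:1,1]
  {6,7}:  v_{6} + v_{7} = 2·v_{0} — sig = [2:2]
  {1,6}:  v_{1} + v_{6} = 2·v_{2} + 2·v_{5} — sig = [2:2,2]
  {0,2,5}:  v_{0} + v_{2} + v_{5} = v_{6} — sig = [3:1]
  {0,4,8}:  v_{0} + v_{4} + v_{8} = v_{5} — sig = [3:1]
  {2,4,8}:  v_{2} + v_{4} + v_{8} = v_{1} — sig = [3:1]
  {2,5,7}:  v_{2} + v_{5} + v_{7} = v_{0} — sig = [3:1]
  {3,5,9}:  v_{3} + v_{5} + v_{9} = v_{8} — sig = [3:1]
  {0,2,8}:  v_{0} + v_{2} + v_{8} = v_{3} + v_{6} + v_{9} — sig = [3:1,1,1]
  {2,7,8}:  v_{2} + v_{7} + v_{8} = v_{0} + v_{3} + v_{9} — sig = [3:1,1,1]
  {4,6,8}:  v_{4} + v_{6} + v_{8} = v_{2} + 2·v_{5} — sig = [3:1,2]
  {0,3,4,9}:  v_{0} + v_{3} + v_{4} + v_{9} = 0 — sig = [4:]
  {3,4,6,9}:  v_{3} + v_{4} + v_{6} + v_{9} = v_{2} + v_{5} — sig = [4:1,1]

Hence PRS(X_Σ) =
{ [2:],  [2:1,1],  [2:2],  [2:2,2],  [3:1] ×5,  [3:1,1,1] ×2,  [3:1,2],  [4:],  [4:1,1] }


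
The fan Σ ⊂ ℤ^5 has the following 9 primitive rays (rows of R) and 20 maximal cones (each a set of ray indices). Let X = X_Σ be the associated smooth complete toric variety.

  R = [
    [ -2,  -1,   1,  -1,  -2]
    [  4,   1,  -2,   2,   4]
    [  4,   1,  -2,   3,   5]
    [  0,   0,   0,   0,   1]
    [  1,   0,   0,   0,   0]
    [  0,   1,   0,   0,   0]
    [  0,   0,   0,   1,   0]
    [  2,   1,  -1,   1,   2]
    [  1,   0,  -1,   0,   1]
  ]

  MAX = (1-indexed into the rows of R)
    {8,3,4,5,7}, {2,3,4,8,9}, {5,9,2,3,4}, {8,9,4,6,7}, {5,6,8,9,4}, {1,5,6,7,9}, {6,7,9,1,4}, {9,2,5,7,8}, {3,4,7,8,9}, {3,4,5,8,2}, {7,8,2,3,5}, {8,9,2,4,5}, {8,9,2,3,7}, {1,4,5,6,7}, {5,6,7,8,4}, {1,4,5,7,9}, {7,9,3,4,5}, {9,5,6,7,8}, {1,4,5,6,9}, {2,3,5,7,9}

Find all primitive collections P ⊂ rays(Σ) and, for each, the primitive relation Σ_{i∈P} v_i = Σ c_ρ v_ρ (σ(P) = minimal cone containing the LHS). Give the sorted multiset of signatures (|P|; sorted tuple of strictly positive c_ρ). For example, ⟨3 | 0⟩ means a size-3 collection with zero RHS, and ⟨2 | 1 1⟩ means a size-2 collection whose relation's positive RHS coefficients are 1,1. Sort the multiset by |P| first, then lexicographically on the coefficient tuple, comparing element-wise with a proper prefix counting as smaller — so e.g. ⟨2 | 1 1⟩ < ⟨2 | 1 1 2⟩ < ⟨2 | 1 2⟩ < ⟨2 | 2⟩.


Minimal non-faces — 9 found among 9 rays, 20 max cones:

  P = {1,8}:  v_{1} + v_{8} = 0  ⟹  sig = ⟨2 | 0⟩
  P = {1,2}:  v_{1} + v_{2} = v_{4} + v_{5} + v_{7} + v_{9}  ⟹  sig = ⟨2 | 1 1 1 1⟩
  P = {3,6}:  v_{3} + v_{6} = v_{4} + v_{7} + 2·v_{8}  ⟹  sig = ⟨2 | 1 1 2⟩
  P = {1,3}:  v_{1} + v_{3} = 2·v_{4} + v_{5} + 2·v_{7} + v_{9}  ⟹  sig = ⟨2 | 1 1 2 2⟩
  P = {2,6}:  v_{2} + v_{6} = 2·v_{8}  ⟹  sig = ⟨2 | 2⟩
  P = {2,4,7}:  v_{2} + v_{4} + v_{7} = v_{3}  ⟹  sig = ⟨3 | 1⟩
  P = {3,5,8,9}:  v_{3} + v_{5} + v_{8} + v_{9} = 2·v_{2}  ⟹  sig = ⟨4 | 2⟩
  P = {4,5,6,7,9}:  v_{4} + v_{5} + v_{6} + v_{7} + v_{9} = v_{8}  ⟹  sig = ⟨5 | 1⟩
  P = {4,5,7,8,9}:  v_{4} + v_{5} + v_{7} + v_{8} + v_{9} = v_{2}  ⟹  sig = ⟨5 | 1⟩

Hence PRS(X_Σ) =
[⟨2 | 0⟩, ⟨2 | 1 1 1 1⟩, ⟨2 | 1 1 2⟩, ⟨2 | 1 1 2 2⟩, ⟨2 | 2⟩, ⟨3 | 1⟩, ⟨4 | 2⟩, ⟨5 | 1⟩, ⟨5 | 1⟩]


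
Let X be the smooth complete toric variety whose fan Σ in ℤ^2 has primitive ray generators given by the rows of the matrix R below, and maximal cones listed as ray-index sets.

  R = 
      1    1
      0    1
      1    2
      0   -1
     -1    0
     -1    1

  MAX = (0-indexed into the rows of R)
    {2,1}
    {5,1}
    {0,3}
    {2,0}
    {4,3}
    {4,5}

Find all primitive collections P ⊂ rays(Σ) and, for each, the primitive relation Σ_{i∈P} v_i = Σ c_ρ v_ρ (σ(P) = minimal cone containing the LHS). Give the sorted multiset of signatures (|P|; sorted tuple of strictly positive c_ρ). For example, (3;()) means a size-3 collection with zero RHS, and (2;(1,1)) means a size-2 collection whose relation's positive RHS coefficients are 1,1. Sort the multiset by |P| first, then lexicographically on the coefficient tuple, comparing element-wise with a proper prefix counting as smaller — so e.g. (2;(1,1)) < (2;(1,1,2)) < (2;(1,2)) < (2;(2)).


Δ(Σ) — 6 vertices, 9 min non-faces:

  P={1,3}:  v_{1} + v_{3} = 0  ⇒ sig = (2;())
  P={0,1}:  v_{0} + v_{1} = v_{2}  ⇒ sig = (2;(1))
  P={0,4}:  v_{0} + v_{4} = v_{1}  ⇒ sig = (2;(1))
  P={1,4}:  v_{1} + v_{4} = v_{5}  ⇒ sig = (2;(1))
  P={2,3}:  v_{2} + v_{3} = v_{0}  ⇒ sig = (2;(1))
  P={3,5}:  v_{3} + v_{5} = v_{4}  ⇒ sig = (2;(1))
  P={0,5}:  v_{0} + v_{5} = 2·v_{1}  ⇒ sig = (2;(2))
  P={2,4}:  v_{2} + v_{4} = 2·v_{1}  ⇒ sig = (2;(2))
  P={2,5}:  v_{2} + v_{5} = 3·v_{1}  ⇒ sig = (2;(3))

Hence PRS(X_Σ) =
[(2;()), (2;(1)), (2;(1)), (2;(1)), (2;(1)), (2;(1)), (2;(2)), (2;(2)), (2;(3))]


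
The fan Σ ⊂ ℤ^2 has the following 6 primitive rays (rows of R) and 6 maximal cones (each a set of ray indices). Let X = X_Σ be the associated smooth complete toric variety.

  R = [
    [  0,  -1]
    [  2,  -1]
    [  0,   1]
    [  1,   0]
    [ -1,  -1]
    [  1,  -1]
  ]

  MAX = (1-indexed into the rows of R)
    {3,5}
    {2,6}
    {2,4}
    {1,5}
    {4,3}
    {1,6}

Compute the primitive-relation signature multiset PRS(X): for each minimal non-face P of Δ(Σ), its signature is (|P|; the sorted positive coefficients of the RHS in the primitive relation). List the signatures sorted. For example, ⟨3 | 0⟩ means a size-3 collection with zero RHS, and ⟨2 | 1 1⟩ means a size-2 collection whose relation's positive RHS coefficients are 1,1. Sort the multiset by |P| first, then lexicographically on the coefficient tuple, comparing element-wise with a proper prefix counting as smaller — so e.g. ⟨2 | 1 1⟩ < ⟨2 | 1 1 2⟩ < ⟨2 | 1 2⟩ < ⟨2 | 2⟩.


The 9 primitive collections of Σ (r=6, n=2):

  • {1,3}:  v_{1} + v_{3} = 0  so sig = ⟨2 | 0⟩
  • {1,4}:  v_{1} + v_{4} = v_{6}  so sig = ⟨2 | 1⟩
  • {3,6}:  v_{3} + v_{6} = v_{4}  so sig = ⟨2 | 1⟩
  • {4,5}:  v_{4} + v_{5} = v_{1}  so sig = ⟨2 | 1⟩
  • {4,6}:  v_{4} + v_{6} = v_{2}  so sig = ⟨2 | 1⟩
  • {2,5}:  v_{2} + v_{5} = v_{1} + v_{6}  so sig = ⟨2 | 1 1⟩
  • {1,2}:  v_{1} + v_{2} = 2·v_{6}  so sig = ⟨2 | 2⟩
  • {2,3}:  v_{2} + v_{3} = 2·v_{4}  so sig = ⟨2 | 2⟩
  • {5,6}:  v_{5} + v_{6} = 2·v_{1}  so sig = ⟨2 | 2⟩

so the primitive-relation signature multiset is
{ ⟨2 | 0⟩,  ⟨2 | 1⟩ ×4,  ⟨2 | 1 1⟩,  ⟨2 | 2⟩ ×3 }


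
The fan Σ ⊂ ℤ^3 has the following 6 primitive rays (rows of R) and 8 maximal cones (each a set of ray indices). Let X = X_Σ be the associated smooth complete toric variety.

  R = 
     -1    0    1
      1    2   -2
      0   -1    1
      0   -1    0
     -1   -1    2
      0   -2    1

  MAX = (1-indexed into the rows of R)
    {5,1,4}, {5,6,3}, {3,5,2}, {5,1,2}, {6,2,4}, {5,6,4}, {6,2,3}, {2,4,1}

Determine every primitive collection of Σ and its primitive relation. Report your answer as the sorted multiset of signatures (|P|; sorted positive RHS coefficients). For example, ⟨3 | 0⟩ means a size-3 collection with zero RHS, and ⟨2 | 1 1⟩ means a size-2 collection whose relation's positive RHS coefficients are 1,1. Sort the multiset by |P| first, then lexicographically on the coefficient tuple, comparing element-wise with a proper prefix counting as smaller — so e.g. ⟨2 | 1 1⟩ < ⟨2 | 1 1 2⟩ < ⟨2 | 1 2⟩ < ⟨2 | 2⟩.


Σ has 5 primitive collections:

  P={1,3}:  v_{1} + v_{3} = v_{5}  ⟹  sig = ⟨2 | 1⟩
  P={3,4}:  v_{3} + v_{4} = v_{6}  ⟹  sig = ⟨2 | 1⟩
  P={1,6}:  v_{1} + v_{6} = v_{4} + v_{5}  ⟹  sig = ⟨2 | 1 1⟩
  P={2,4,5}:  v_{2} + v_{4} + v_{5} = 0  ⟹  sig = ⟨3 | 0⟩
  P={2,5,6}:  v_{2} + v_{5} + v_{6} = v_{3}  ⟹  sig = ⟨3 | 1⟩

Sorted signature multiset PRS(X):
[⟨2 | 1⟩, ⟨2 | 1⟩, ⟨2 | 1 1⟩, ⟨3 | 0⟩, ⟨3 | 1⟩]


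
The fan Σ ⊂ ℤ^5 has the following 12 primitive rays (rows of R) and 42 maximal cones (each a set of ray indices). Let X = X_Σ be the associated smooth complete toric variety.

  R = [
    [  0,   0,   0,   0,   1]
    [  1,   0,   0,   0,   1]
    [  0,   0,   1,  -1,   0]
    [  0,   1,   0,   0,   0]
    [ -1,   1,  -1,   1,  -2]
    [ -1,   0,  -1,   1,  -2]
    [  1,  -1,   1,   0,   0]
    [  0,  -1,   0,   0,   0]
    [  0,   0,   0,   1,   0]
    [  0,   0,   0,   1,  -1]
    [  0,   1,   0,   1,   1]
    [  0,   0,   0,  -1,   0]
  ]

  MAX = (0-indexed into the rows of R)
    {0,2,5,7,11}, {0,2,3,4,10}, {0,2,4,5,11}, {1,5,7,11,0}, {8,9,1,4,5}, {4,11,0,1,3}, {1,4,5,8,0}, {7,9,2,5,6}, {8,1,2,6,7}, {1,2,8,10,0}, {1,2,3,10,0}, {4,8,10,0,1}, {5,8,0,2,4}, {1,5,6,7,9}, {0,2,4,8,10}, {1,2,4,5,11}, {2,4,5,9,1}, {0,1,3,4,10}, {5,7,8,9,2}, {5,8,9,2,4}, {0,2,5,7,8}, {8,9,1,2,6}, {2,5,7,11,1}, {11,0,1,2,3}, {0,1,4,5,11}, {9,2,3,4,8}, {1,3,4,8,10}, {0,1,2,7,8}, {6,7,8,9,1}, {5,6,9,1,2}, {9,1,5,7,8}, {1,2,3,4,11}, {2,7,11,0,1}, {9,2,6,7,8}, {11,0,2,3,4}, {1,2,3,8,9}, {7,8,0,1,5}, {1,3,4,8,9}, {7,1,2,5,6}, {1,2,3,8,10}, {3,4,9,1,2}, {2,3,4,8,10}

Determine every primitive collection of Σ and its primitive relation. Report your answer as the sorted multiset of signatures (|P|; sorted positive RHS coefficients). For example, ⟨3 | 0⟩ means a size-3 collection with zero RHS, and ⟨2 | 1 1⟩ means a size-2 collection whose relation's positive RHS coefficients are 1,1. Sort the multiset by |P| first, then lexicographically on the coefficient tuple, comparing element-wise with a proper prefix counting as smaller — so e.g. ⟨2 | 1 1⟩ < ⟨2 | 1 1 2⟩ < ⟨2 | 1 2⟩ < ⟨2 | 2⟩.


Δ(Σ) — 12 vertices, 23 min non-faces:

  P = {3,7}:  v_{3} + v_{7} = 0 — sig = ⟨2 | 0⟩
  P = {8,11}:  v_{8} + v_{11} = 0 — sig = ⟨2 | 0⟩
  P = {0,9}:  v_{0} + v_{9} = v_{8} — sig = ⟨2 | 1⟩
  P = {3,5}:  v_{3} + v_{5} = v_{4} — sig = ⟨2 | 1⟩
  P = {4,7}:  v_{4} + v_{7} = v_{5} — sig = ⟨2 | 1⟩
  P = {7,10}:  v_{7} + v_{10} = v_{0} + v_{8} — sig = ⟨2 | 1 1⟩
  P = {10,11}:  v_{10} + v_{11} = v_{0} + v_{3} — sig = ⟨2 | 1 1⟩
  P = {3,6}:  v_{3} + v_{6} = v_{1} + v_{2} + v_{9} — sig = ⟨2 | 1 1 1⟩
  P = {5,10}:  v_{5} + v_{10} = v_{0} + v_{4} + v_{8} — sig = ⟨2 | 1 1 1⟩
  P = {9,11}:  v_{9} + v_{11} = v_{1} + v_{2} + v_{5} — sig = ⟨2 | 1 1 1⟩
  P = {0,6}:  v_{0} + v_{6} = v_{1} + v_{2} + v_{7} + v_{8} — sig = ⟨2 | 1 1 1 1⟩
  P = {4,6}:  v_{4} + v_{6} = v_{1} + v_{2} + v_{5} + v_{9} — sig = ⟨2 | 1 1 1 1⟩
  P = {6,10}:  v_{6} + v_{10} = v_{1} + v_{2} + 2·v_{8} — sig = ⟨2 | 1 1 2⟩
  P = {6,11}:  v_{6} + v_{11} = 2·v_{1} + 2·v_{2} + v_{5} + v_{7} — sig = ⟨2 | 1 1 2 2⟩
  P = {9,10}:  v_{9} + v_{10} = v_{3} + 2·v_{8} — sig = ⟨2 | 1 2⟩
  P = {0,3,8}:  v_{0} + v_{3} + v_{8} = v_{10} — sig = ⟨3 | 1⟩
  P = {5,6,8}:  v_{5} + v_{6} + v_{8} = v_{7} + 2·v_{9} — sig = ⟨3 | 1 2⟩
  P = {0,1,2,5}:  v_{0} + v_{1} + v_{2} + v_{5} = 0 — sig = ⟨4 | 0⟩
  P = {0,1,2,4}:  v_{0} + v_{1} + v_{2} + v_{4} = v_{3} — sig = ⟨4 | 1⟩
  P = {1,2,5,8}:  v_{1} + v_{2} + v_{5} + v_{8} = v_{9} — sig = ⟨4 | 1⟩
  P = {1,2,7,9}:  v_{1} + v_{2} + v_{7} + v_{9} = v_{6} — sig = ⟨4 | 1⟩
  P = {1,2,4,8}:  v_{1} + v_{2} + v_{4} + v_{8} = v_{3} + v_{9} — sig = ⟨4 | 1 1⟩
  P = {1,2,4,10}:  v_{1} + v_{2} + v_{4} + v_{10} = 2·v_{3} + v_{8} — sig = ⟨4 | 1 2⟩

Sorted signature multiset PRS(X):
    ⟨2 | 0⟩
    ⟨2 | 0⟩
    ⟨2 | 1⟩
    ⟨2 | 1⟩
    ⟨2 | 1⟩
    ⟨2 | 1 1⟩
    ⟨2 | 1 1⟩
    ⟨2 | 1 1 1⟩
    ⟨2 | 1 1 1⟩
    ⟨2 | 1 1 1⟩
    ⟨2 | 1 1 1 1⟩
    ⟨2 | 1 1 1 1⟩
    ⟨2 | 1 1 2⟩
    ⟨2 | 1 1 2 2⟩
    ⟨2 | 1 2⟩
    ⟨3 | 1⟩
    ⟨3 | 1 2⟩
    ⟨4 | 0⟩
    ⟨4 | 1⟩
    ⟨4 | 1⟩
    ⟨4 | 1⟩
    ⟨4 | 1 1⟩
    ⟨4 | 1 2⟩


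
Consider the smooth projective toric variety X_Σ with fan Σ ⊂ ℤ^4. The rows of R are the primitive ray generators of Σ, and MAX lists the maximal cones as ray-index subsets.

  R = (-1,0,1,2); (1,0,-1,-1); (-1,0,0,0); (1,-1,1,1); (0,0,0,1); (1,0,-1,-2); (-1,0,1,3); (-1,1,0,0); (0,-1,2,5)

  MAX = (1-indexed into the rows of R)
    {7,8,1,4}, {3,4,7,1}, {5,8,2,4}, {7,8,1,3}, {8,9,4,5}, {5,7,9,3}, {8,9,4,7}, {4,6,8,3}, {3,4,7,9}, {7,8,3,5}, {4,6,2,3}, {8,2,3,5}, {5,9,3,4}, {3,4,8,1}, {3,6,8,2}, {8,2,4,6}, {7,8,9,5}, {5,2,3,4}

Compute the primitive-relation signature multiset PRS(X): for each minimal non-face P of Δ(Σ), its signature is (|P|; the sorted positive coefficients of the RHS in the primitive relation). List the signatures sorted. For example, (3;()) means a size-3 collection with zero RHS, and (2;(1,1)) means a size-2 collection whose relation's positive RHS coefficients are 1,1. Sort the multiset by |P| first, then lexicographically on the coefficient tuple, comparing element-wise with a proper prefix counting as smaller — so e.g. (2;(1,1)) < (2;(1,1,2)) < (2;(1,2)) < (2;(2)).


Σ has 14 primitive collections:

  {1,6}:  v_{1} + v_{6} = 0  →  sig = (2;())
  {1,2}:  v_{1} + v_{2} = v_{5}  →  sig = (2;(1))
  {1,5}:  v_{1} + v_{5} = v_{7}  →  sig = (2;(1))
  {5,6}:  v_{5} + v_{6} = v_{2}  →  sig = (2;(1))
  {6,7}:  v_{6} + v_{7} = v_{5}  →  sig = (2;(1))
  {1,9}:  v_{1} + v_{9} = v_{4} + 2·v_{7}  →  sig = (2;(1,2))
  {6,9}:  v_{6} + v_{9} = v_{4} + 2·v_{5}  →  sig = (2;(1,2))
  {2,9}:  v_{2} + v_{9} = v_{4} + 3·v_{5}  →  sig = (2;(1,3))
  {2,7}:  v_{2} + v_{7} = 2·v_{5}  →  sig = (2;(2))
  {4,5,7}:  v_{4} + v_{5} + v_{7} = v_{9}  →  sig = (3;(1))
  {3,8,9}:  v_{3} + v_{8} + v_{9} = v_{1} + v_{7}  →  sig = (3;(1,1))
  {2,3,4,8}:  v_{2} + v_{3} + v_{4} + v_{8} = 0  →  sig = (4;())
  {3,4,5,8}:  v_{3} + v_{4} + v_{5} + v_{8} = v_{1}  →  sig = (4;(1))
  {3,4,7,8}:  v_{3} + v_{4} + v_{7} + v_{8} = 2·v_{1}  →  sig = (4;(2))

Hence PRS(X_Σ) =
{ (2;()),  (2;(1)) ×4,  (2;(1,2)) ×2,  (2;(1,3)),  (2;(2)),  (3;(1)),  (3;(1,1)),  (4;()),  (4;(1)),  (4;(2)) }


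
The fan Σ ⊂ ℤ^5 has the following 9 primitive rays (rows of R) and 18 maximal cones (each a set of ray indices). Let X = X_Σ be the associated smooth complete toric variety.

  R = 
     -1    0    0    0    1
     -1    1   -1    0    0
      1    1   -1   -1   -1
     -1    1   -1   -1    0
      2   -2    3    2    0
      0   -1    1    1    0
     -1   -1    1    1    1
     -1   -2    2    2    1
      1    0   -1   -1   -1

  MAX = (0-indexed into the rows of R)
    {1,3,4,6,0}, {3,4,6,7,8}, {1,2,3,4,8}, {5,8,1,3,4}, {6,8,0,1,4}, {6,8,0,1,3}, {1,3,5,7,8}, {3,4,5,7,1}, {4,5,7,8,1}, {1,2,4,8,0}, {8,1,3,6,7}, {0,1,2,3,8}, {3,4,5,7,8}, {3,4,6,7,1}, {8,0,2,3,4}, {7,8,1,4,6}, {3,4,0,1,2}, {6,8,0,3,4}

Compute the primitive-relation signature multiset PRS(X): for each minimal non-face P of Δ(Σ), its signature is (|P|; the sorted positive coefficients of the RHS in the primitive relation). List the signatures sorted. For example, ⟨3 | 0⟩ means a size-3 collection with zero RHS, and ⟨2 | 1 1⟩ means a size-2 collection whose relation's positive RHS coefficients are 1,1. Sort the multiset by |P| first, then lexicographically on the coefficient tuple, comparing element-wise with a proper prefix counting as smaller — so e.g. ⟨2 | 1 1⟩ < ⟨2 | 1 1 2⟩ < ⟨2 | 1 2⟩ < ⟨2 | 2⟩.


Σ has 9 primitive collections:

  P = {2,6}:  v_{2} + v_{6} = 0  ⟹  sig = ⟨2 | 0⟩
  P = {0,5}:  v_{0} + v_{5} = v_{6}  ⟹  sig = ⟨2 | 1⟩
  P = {2,7}:  v_{2} + v_{7} = v_{5}  ⟹  sig = ⟨2 | 1⟩
  P = {5,6}:  v_{5} + v_{6} = v_{7}  ⟹  sig = ⟨2 | 1⟩
  P = {2,5}:  v_{2} + v_{5} = v_{1} + v_{3} + v_{4} + v_{8}  ⟹  sig = ⟨2 | 1 1 1 1⟩
  P = {0,7}:  v_{0} + v_{7} = 2·v_{6}  ⟹  sig = ⟨2 | 2⟩
  P = {0,1,3,4,8}:  v_{0} + v_{1} + v_{3} + v_{4} + v_{8} = 0  ⟹  sig = ⟨5 | 0⟩
  P = {1,3,4,6,8}:  v_{1} + v_{3} + v_{4} + v_{6} + v_{8} = v_{5}  ⟹  sig = ⟨5 | 1⟩
  P = {1,3,4,7,8}:  v_{1} + v_{3} + v_{4} + v_{7} + v_{8} = 2·v_{5}  ⟹  sig = ⟨5 | 2⟩

so the primitive-relation signature multiset is
{ ⟨2 | 0⟩,  ⟨2 | 1⟩ ×3,  ⟨2 | 1 1 1 1⟩,  ⟨2 | 2⟩,  ⟨5 | 0⟩,  ⟨5 | 1⟩,  ⟨5 | 2⟩ }


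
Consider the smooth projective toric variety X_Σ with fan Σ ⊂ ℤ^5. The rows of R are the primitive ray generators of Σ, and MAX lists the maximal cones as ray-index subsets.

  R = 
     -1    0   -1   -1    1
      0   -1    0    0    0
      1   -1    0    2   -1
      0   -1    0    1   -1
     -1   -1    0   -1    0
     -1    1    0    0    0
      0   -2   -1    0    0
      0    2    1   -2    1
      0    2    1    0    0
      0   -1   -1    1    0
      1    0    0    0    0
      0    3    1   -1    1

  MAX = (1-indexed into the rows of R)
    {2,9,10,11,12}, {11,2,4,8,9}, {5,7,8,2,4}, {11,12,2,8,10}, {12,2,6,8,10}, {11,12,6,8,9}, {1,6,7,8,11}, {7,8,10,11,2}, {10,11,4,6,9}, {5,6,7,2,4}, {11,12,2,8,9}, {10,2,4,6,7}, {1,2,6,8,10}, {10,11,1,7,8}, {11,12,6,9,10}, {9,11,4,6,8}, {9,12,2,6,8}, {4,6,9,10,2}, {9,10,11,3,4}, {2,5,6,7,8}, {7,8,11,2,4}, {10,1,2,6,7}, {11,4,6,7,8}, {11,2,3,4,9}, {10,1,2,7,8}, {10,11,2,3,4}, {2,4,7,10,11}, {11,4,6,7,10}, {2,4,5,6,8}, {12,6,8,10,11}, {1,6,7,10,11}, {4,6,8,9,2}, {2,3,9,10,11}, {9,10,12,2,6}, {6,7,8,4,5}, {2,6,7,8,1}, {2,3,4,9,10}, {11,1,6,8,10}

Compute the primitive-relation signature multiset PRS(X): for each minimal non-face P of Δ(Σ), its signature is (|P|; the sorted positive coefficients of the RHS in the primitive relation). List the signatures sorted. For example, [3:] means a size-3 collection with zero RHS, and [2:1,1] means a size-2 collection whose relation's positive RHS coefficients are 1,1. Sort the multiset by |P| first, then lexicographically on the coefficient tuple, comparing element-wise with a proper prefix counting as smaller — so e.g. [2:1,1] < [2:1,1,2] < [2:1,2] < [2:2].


24 minimal non-faces of Δ(Σ) (on 12 rays):

  {7,9}:  v_{7} + v_{9} = 0 — sig = [2:]
  {1,3}:  v_{1} + v_{3} = v_{10} — sig = [2:1]
  {4,12}:  v_{4} + v_{12} = v_{9} — sig = [2:1]
  {1,4}:  v_{1} + v_{4} = v_{6} + v_{7} — sig = [2:1,1]
  {3,5}:  v_{3} + v_{5} = v_{2} + v_{4} — sig = [2:1,1]
  {7,12}:  v_{7} + v_{12} = v_{8} + v_{10} — sig = [2:1,1]
  {1,9}:  v_{1} + v_{9} = v_{6} + v_{8} + v_{10} — sig = [2:1,1,1]
  {3,6}:  v_{3} + v_{6} = v_{4} + v_{9} + v_{10} — sig = [2:1,1,1]
  {3,8}:  v_{3} + v_{8} = v_{2} + v_{9} + v_{11} — sig = [2:1,1,1]
  {5,10}:  v_{5} + v_{10} = v_{2} + v_{6} + v_{7} — sig = [2:1,1,1]
  {5,11}:  v_{5} + v_{11} = v_{4} + v_{7} + v_{8} — sig = [2:1,1,1]
  {5,12}:  v_{5} + v_{12} = v_{2} + v_{6} + v_{8} — sig = [2:1,1,1]
  {3,7}:  v_{3} + v_{7} = v_{2} + v_{4} + v_{10} + v_{11} — sig = [2:1,1,1,1]
  {5,9}:  v_{5} + v_{9} = v_{2} + v_{4} + v_{6} + v_{8} — sig = [2:1,1,1,1]
  {3,12}:  v_{3} + v_{12} = v_{2} + 2·v_{9} + v_{10} + v_{11} — sig = [2:1,1,1,2]
  {1,5}:  v_{1} + v_{5} = v_{2} + 2·v_{6} + 2·v_{7} + v_{8} — sig = [2:1,1,2,2]
  {1,12}:  v_{1} + v_{12} = v_{6} + 2·v_{8} + 2·v_{10} — sig = [2:1,2,2]
  {2,6,11}:  v_{2} + v_{6} + v_{11} = 0 — sig = [3:]
  {4,8,10}:  v_{4} + v_{8} + v_{10} = 0 — sig = [3:]
  {8,9,10}:  v_{8} + v_{9} + v_{10} = v_{12} — sig = [3:1]
  {1,2,11}:  v_{1} + v_{2} + v_{11} = v_{7} + v_{8} + v_{10} — sig = [3:1,1,1]
  {6,7,8,10}:  v_{6} + v_{7} + v_{8} + v_{10} = v_{1} — sig = [4:1]
  {2,4,6,7,8}:  v_{2} + v_{4} + v_{6} + v_{7} + v_{8} = v_{5} — sig = [5:1]
  {2,4,9,10,11}:  v_{2} + v_{4} + v_{9} + v_{10} + v_{11} = v_{3} — sig = [5:1]

Signatures (|P|; sorted positive RHS coefficients), sorted:
    |P|=2: 17 collections, coeffs (), (1), (1), (1,1), (1,1), (1,1), (1,1,1), (1,1,1), (1,1,1), (1,1,1), (1,1,1), (1,1,1), (1,1,1,1), (1,1,1,1), (1,1,1,2), (1,1,2,2), (1,2,2)
    |P|=3: 4 collections, coeffs (), (), (1), (1,1,1)
    |P|=4: 1 collection, coeffs (1)
    |P|=5: 2 collections, coeffs (1), (1)


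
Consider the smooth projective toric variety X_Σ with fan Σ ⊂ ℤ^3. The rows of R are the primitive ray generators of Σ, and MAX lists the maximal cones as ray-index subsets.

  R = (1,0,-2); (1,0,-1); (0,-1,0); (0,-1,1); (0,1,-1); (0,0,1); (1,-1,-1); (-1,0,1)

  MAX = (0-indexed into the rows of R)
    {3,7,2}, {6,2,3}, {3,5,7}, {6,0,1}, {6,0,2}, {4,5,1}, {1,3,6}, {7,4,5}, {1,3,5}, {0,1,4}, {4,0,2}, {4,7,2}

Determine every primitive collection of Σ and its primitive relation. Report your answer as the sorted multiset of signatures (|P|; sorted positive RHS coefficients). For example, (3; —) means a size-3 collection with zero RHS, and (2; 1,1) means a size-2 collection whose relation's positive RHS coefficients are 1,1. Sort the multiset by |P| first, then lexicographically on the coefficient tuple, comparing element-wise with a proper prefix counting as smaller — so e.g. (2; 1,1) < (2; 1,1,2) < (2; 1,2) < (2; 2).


|primitive collections| = 10. Relations:

  P = {1,7}:  v_{1} + v_{7} = 0  so sig = (2; —)
  P = {3,4}:  v_{3} + v_{4} = 0  so sig = (2; —)
  P = {0,3}:  v_{0} + v_{3} = v_{6}  so sig = (2; 1)
  P = {0,5}:  v_{0} + v_{5} = v_{1}  so sig = (2; 1)
  P = {1,2}:  v_{1} + v_{2} = v_{6}  so sig = (2; 1)
  P = {2,5}:  v_{2} + v_{5} = v_{3}  so sig = (2; 1)
  P = {4,6}:  v_{4} + v_{6} = v_{0}  so sig = (2; 1)
  P = {6,7}:  v_{6} + v_{7} = v_{2}  so sig = (2; 1)
  P = {0,7}:  v_{0} + v_{7} = v_{2} + v_{4}  so sig = (2; 1,1)
  P = {5,6}:  v_{5} + v_{6} = v_{1} + v_{3}  so sig = (2; 1,1)

so the primitive-relation signature multiset is
{ (2; —) ×2,  (2; 1) ×6,  (2; 1,1) ×2 }


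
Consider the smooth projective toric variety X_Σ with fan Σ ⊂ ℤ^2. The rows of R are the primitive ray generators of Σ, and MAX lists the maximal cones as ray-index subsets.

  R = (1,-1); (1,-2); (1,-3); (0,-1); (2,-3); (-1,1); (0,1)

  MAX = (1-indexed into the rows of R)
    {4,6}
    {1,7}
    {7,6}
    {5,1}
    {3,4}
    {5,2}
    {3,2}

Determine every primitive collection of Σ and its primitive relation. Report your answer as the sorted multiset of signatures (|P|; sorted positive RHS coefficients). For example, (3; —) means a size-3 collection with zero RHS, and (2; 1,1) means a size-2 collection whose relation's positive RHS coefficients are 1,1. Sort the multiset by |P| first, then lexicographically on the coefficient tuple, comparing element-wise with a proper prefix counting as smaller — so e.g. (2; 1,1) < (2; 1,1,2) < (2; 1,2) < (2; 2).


The 14 primitive collections of Σ (r=7, n=2):

  P = {1,6}:  v_{1} + v_{6} = 0 ; sig = (2; —)
  P = {4,7}:  v_{4} + v_{7} = 0 ; sig = (2; —)
  P = {1,2}:  v_{1} + v_{2} = v_{5} ; sig = (2; 1)
  P = {1,4}:  v_{1} + v_{4} = v_{2} ; sig = (2; 1)
  P = {2,4}:  v_{2} + v_{4} = v_{3} ; sig = (2; 1)
  P = {2,6}:  v_{2} + v_{6} = v_{4} ; sig = (2; 1)
  P = {2,7}:  v_{2} + v_{7} = v_{1} ; sig = (2; 1)
  P = {3,7}:  v_{3} + v_{7} = v_{2} ; sig = (2; 1)
  P = {5,6}:  v_{5} + v_{6} = v_{2} ; sig = (2; 1)
  P = {1,3}:  v_{1} + v_{3} = 2·v_{2} ; sig = (2; 2)
  P = {3,6}:  v_{3} + v_{6} = 2·v_{4} ; sig = (2; 2)
  P = {4,5}:  v_{4} + v_{5} = 2·v_{2} ; sig = (2; 2)
  P = {5,7}:  v_{5} + v_{7} = 2·v_{1} ; sig = (2; 2)
  P = {3,5}:  v_{3} + v_{5} = 3·v_{2} ; sig = (2; 3)

Signatures (|P|; sorted positive RHS coefficients), sorted:
{ (2; —) ×2,  (2; 1) ×7,  (2; 2) ×4,  (2; 3) }


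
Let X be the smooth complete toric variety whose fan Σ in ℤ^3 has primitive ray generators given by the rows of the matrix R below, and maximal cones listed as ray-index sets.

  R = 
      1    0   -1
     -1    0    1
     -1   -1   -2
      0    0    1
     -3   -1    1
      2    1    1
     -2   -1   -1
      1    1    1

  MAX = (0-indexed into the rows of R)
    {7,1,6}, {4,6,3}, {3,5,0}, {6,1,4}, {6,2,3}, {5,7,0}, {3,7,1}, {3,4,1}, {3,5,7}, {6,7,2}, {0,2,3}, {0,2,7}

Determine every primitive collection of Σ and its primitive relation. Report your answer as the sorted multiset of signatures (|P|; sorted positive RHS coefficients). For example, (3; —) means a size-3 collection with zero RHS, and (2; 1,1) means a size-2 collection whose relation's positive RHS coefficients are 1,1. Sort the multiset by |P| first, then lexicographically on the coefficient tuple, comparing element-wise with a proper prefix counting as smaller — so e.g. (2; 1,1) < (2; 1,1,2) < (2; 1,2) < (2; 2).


14 collections generate NE(X_Σ); each relation:

  {0,1}:  v_{0} + v_{1} = 0  ⟹  sig = (2; —)
  {5,6}:  v_{5} + v_{6} = 0  ⟹  sig = (2; —)
  {0,6}:  v_{0} + v_{6} = v_{2}  ⟹  sig = (2; 1)
  {1,2}:  v_{1} + v_{2} = v_{6}  ⟹  sig = (2; 1)
  {2,5}:  v_{2} + v_{5} = v_{0}  ⟹  sig = (2; 1)
  {0,4}:  v_{0} + v_{4} = v_{3} + v_{6}  ⟹  sig = (2; 1,1)
  {1,5}:  v_{1} + v_{5} = v_{3} + v_{7}  ⟹  sig = (2; 1,1)
  {4,5}:  v_{4} + v_{5} = v_{1} + v_{3}  ⟹  sig = (2; 1,1)
  {2,4}:  v_{2} + v_{4} = v_{3} + 2·v_{6}  ⟹  sig = (2; 1,2)
  {4,7}:  v_{4} + v_{7} = 2·v_{1}  ⟹  sig = (2; 2)
  {2,3,7}:  v_{2} + v_{3} + v_{7} = 0  ⟹  sig = (3; —)
  {0,3,7}:  v_{0} + v_{3} + v_{7} = v_{5}  ⟹  sig = (3; 1)
  {1,3,6}:  v_{1} + v_{3} + v_{6} = v_{4}  ⟹  sig = (3; 1)
  {3,6,7}:  v_{3} + v_{6} + v_{7} = v_{1}  ⟹  sig = (3; 1)

so the primitive-relation signature multiset is
    (2; —)
    (2; —)
    (2; 1)
    (2; 1)
    (2; 1)
    (2; 1,1)
    (2; 1,1)
    (2; 1,1)
    (2; 1,2)
    (2; 2)
    (3; —)
    (3; 1)
    (3; 1)
    (3; 1)


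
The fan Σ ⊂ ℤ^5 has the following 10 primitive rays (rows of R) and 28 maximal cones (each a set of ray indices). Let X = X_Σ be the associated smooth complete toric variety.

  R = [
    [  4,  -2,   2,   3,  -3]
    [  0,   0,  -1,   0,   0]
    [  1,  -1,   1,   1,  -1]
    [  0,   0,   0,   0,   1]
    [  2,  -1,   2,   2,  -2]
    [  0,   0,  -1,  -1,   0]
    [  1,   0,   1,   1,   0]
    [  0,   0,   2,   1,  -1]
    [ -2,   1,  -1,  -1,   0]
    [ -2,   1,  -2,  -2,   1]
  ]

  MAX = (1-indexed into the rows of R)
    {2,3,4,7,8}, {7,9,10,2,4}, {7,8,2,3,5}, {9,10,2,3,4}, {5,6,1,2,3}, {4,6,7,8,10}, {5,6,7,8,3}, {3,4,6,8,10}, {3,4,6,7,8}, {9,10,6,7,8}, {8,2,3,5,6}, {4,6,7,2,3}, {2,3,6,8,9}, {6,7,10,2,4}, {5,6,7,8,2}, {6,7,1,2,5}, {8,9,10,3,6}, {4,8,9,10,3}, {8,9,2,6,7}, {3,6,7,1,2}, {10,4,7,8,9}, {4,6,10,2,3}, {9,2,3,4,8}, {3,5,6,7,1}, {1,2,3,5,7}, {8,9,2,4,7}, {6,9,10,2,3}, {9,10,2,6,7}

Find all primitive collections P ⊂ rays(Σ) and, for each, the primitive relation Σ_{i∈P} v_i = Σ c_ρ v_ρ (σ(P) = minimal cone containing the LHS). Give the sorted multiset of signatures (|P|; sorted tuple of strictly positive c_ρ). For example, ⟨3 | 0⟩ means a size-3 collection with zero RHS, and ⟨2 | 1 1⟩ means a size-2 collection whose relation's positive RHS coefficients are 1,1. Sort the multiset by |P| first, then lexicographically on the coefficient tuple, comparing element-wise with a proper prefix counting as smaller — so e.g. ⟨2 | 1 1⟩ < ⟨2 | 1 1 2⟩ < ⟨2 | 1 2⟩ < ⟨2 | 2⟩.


Primitive collections (14):

  • {4,5}:  v_{4} + v_{5} = v_{3} + v_{7} — sig = ⟨2 | 1 1⟩
  • {1,10}:  v_{1} + v_{10} = v_{2} + v_{5} + v_{6} — sig = ⟨2 | 1 1 1⟩
  • {5,10}:  v_{5} + v_{10} = v_{2} + v_{6} + v_{8} — sig = ⟨2 | 1 1 1⟩
  • {1,9}:  v_{1} + v_{9} = 2·v_{2} + v_{5} + v_{6} + v_{8} — sig = ⟨2 | 1 1 1 2⟩
  • {1,4}:  v_{1} + v_{4} = v_{2} + 2·v_{3} + v_{6} + 2·v_{7} — sig = ⟨2 | 1 1 2 2⟩
  • {5,9}:  v_{5} + v_{9} = 2·v_{2} + v_{6} + 2·v_{8} — sig = ⟨2 | 1 2 2⟩
  • {1,8}:  v_{1} + v_{8} = 2·v_{5} — sig = ⟨2 | 2⟩
  • {3,7,10}:  v_{3} + v_{7} + v_{10} = 0 — sig = ⟨3 | 0⟩
  • {2,8,10}:  v_{2} + v_{8} + v_{10} = v_{9} — sig = ⟨3 | 1⟩
  • {4,6,9}:  v_{4} + v_{6} + v_{9} = v_{10} — sig = ⟨3 | 1⟩
  • {3,7,9}:  v_{3} + v_{7} + v_{9} = v_{2} + v_{8} — sig = ⟨3 | 1 1⟩
  • {2,4,6,8}:  v_{2} + v_{4} + v_{6} + v_{8} = 0 — sig = ⟨4 | 0⟩
  • {2,3,5,6,7}:  v_{2} + v_{3} + v_{5} + v_{6} + v_{7} = v_{1} — sig = ⟨5 | 1⟩
  • {2,3,6,7,8}:  v_{2} + v_{3} + v_{6} + v_{7} + v_{8} = v_{5} — sig = ⟨5 | 1⟩

Sorted signature multiset PRS(X):
{ ⟨2 | 1 1⟩,  ⟨2 | 1 1 1⟩ ×2,  ⟨2 | 1 1 1 2⟩,  ⟨2 | 1 1 2 2⟩,  ⟨2 | 1 2 2⟩,  ⟨2 | 2⟩,  ⟨3 | 0⟩,  ⟨3 | 1⟩ ×2,  ⟨3 | 1 1⟩,  ⟨4 | 0⟩,  ⟨5 | 1⟩ ×2 }


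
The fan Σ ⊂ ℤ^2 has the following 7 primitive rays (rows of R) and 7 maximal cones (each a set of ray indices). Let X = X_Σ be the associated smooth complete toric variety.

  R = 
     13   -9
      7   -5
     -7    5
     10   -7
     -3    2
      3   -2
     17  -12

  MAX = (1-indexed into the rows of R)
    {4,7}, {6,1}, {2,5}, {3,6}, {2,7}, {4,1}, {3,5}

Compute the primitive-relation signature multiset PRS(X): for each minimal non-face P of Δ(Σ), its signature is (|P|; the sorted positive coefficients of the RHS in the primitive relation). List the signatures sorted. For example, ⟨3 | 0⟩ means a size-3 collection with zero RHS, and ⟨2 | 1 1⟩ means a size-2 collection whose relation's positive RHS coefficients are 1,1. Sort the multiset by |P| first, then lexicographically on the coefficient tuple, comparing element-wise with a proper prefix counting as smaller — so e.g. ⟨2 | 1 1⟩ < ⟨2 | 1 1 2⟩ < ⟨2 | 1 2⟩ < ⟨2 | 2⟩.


Σ has 14 primitive collections:

  • {2,3}:  v_{2} + v_{3} = 0  ⇒ sig = ⟨2 | 0⟩
  • {5,6}:  v_{5} + v_{6} = 0  ⇒ sig = ⟨2 | 0⟩
  • {1,5}:  v_{1} + v_{5} = v_{4}  ⇒ sig = ⟨2 | 1⟩
  • {2,4}:  v_{2} + v_{4} = v_{7}  ⇒ sig = ⟨2 | 1⟩
  • {2,6}:  v_{2} + v_{6} = v_{4}  ⇒ sig = ⟨2 | 1⟩
  • {3,4}:  v_{3} + v_{4} = v_{6}  ⇒ sig = ⟨2 | 1⟩
  • {3,7}:  v_{3} + v_{7} = v_{4}  ⇒ sig = ⟨2 | 1⟩
  • {4,5}:  v_{4} + v_{5} = v_{2}  ⇒ sig = ⟨2 | 1⟩
  • {4,6}:  v_{4} + v_{6} = v_{1}  ⇒ sig = ⟨2 | 1⟩
  • {1,2}:  v_{1} + v_{2} = 2·v_{4}  ⇒ sig = ⟨2 | 2⟩
  • {1,3}:  v_{1} + v_{3} = 2·v_{6}  ⇒ sig = ⟨2 | 2⟩
  • {5,7}:  v_{5} + v_{7} = 2·v_{2}  ⇒ sig = ⟨2 | 2⟩
  • {6,7}:  v_{6} + v_{7} = 2·v_{4}  ⇒ sig = ⟨2 | 2⟩
  • {1,7}:  v_{1} + v_{7} = 3·v_{4}  ⇒ sig = ⟨2 | 3⟩

Sorted signature multiset PRS(X):
    |P|=2: 14 collections, coeffs (), (), (1), (1), (1), (1), (1), (1), (1), (2), (2), (2), (2), (3)


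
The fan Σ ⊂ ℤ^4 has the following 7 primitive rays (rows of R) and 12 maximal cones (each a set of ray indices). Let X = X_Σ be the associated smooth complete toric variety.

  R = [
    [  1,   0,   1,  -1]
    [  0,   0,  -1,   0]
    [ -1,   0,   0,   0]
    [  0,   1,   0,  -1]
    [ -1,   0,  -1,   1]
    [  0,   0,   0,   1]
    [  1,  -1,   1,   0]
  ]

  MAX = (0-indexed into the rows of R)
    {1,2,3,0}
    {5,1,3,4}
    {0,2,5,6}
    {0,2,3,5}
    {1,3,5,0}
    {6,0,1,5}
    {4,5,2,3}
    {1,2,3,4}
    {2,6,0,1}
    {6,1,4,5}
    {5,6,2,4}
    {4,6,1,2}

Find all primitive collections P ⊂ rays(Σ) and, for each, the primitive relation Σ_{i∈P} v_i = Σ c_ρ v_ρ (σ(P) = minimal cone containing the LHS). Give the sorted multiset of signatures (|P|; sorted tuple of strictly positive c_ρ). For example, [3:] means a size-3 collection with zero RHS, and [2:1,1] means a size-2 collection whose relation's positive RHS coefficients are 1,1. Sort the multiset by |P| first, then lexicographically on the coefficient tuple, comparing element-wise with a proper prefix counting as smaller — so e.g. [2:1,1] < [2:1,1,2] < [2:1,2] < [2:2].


Σ has 3 primitive collections:

  P={0,4}:  v_{0} + v_{4} = 0  so sig = [2:]
  P={3,6}:  v_{3} + v_{6} = v_{0}  so sig = [2:1]
  P={1,2,5}:  v_{1} + v_{2} + v_{5} = v_{4}  so sig = [3:1]

so the primitive-relation signature multiset is
    |P|=2: 2 collections, coeffs (), (1)
    |P|=3: 1 collection, coeffs (1)
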